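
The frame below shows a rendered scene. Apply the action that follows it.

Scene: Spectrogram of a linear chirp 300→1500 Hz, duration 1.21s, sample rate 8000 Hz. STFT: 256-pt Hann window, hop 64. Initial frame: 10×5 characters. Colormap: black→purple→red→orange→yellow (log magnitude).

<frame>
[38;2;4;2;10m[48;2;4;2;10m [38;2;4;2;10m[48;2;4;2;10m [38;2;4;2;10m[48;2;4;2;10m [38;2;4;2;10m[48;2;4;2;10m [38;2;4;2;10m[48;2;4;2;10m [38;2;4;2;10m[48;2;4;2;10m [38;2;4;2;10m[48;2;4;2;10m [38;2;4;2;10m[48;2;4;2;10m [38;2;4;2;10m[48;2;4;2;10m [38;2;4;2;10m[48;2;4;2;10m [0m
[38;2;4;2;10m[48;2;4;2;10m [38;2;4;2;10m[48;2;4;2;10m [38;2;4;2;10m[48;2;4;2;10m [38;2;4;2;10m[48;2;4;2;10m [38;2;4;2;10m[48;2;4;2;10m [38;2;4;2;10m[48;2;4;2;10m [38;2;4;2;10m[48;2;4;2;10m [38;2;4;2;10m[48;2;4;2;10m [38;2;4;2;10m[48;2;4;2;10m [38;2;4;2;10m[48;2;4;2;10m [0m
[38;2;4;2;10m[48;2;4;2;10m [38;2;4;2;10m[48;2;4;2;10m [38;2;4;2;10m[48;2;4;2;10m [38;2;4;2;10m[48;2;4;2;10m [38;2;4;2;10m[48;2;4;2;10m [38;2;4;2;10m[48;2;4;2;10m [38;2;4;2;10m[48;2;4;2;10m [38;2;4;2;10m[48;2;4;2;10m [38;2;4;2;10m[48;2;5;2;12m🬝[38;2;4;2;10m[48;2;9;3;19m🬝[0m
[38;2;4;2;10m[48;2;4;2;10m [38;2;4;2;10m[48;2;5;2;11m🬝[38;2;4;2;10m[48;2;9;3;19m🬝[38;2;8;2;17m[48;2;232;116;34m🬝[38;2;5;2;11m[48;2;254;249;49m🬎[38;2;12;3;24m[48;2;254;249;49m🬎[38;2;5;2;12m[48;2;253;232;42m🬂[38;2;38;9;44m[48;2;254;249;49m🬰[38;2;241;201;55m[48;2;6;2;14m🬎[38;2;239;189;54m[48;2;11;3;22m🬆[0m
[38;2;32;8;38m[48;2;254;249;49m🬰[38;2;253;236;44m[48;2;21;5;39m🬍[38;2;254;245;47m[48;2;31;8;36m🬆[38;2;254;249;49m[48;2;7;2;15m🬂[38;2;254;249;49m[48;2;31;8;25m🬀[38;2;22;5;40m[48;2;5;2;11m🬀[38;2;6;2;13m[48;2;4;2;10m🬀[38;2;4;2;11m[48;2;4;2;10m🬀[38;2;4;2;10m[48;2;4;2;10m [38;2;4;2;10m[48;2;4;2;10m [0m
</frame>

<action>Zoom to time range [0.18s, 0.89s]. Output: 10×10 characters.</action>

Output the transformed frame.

<frame>
[38;2;4;2;10m[48;2;4;2;10m [38;2;4;2;10m[48;2;4;2;10m [38;2;4;2;10m[48;2;4;2;10m [38;2;4;2;10m[48;2;4;2;10m [38;2;4;2;10m[48;2;4;2;10m [38;2;4;2;10m[48;2;4;2;10m [38;2;4;2;10m[48;2;4;2;10m [38;2;4;2;10m[48;2;4;2;10m [38;2;4;2;10m[48;2;4;2;10m [38;2;4;2;10m[48;2;4;2;10m [0m
[38;2;4;2;10m[48;2;4;2;10m [38;2;4;2;10m[48;2;4;2;10m [38;2;4;2;10m[48;2;4;2;10m [38;2;4;2;10m[48;2;4;2;10m [38;2;4;2;10m[48;2;4;2;10m [38;2;4;2;10m[48;2;4;2;10m [38;2;4;2;10m[48;2;4;2;10m [38;2;4;2;10m[48;2;4;2;10m [38;2;4;2;10m[48;2;4;2;10m [38;2;4;2;10m[48;2;4;2;10m [0m
[38;2;4;2;10m[48;2;4;2;10m [38;2;4;2;10m[48;2;4;2;10m [38;2;4;2;10m[48;2;4;2;10m [38;2;4;2;10m[48;2;4;2;10m [38;2;4;2;10m[48;2;4;2;10m [38;2;4;2;10m[48;2;4;2;10m [38;2;4;2;10m[48;2;4;2;10m [38;2;4;2;10m[48;2;4;2;10m [38;2;4;2;10m[48;2;4;2;10m [38;2;4;2;10m[48;2;4;2;10m [0m
[38;2;4;2;10m[48;2;4;2;10m [38;2;4;2;10m[48;2;4;2;10m [38;2;4;2;10m[48;2;4;2;10m [38;2;4;2;10m[48;2;4;2;10m [38;2;4;2;10m[48;2;4;2;10m [38;2;4;2;10m[48;2;4;2;10m [38;2;4;2;10m[48;2;4;2;10m [38;2;4;2;10m[48;2;4;2;10m [38;2;4;2;10m[48;2;4;2;10m [38;2;4;2;10m[48;2;4;2;10m [0m
[38;2;4;2;10m[48;2;4;2;10m [38;2;4;2;10m[48;2;4;2;10m [38;2;4;2;10m[48;2;4;2;10m [38;2;4;2;10m[48;2;4;2;10m [38;2;4;2;10m[48;2;4;2;10m [38;2;4;2;10m[48;2;4;2;10m [38;2;4;2;10m[48;2;4;2;10m [38;2;4;2;10m[48;2;4;2;10m [38;2;4;2;10m[48;2;4;2;10m [38;2;4;2;10m[48;2;4;2;10m [0m
[38;2;4;2;10m[48;2;4;2;10m [38;2;4;2;10m[48;2;4;2;10m [38;2;4;2;10m[48;2;4;2;10m [38;2;4;2;10m[48;2;4;2;10m [38;2;4;2;10m[48;2;4;2;10m [38;2;4;2;10m[48;2;4;2;10m [38;2;4;2;10m[48;2;4;2;10m [38;2;4;2;10m[48;2;4;2;10m [38;2;4;2;10m[48;2;4;2;10m [38;2;4;2;10m[48;2;4;2;10m [0m
[38;2;4;2;10m[48;2;4;2;10m [38;2;4;2;10m[48;2;4;2;10m [38;2;4;2;10m[48;2;4;2;10m [38;2;4;2;10m[48;2;4;2;10m [38;2;4;2;10m[48;2;4;2;10m [38;2;4;2;10m[48;2;4;2;11m🬝[38;2;4;2;10m[48;2;5;2;12m🬝[38;2;4;2;10m[48;2;6;2;14m🬎[38;2;4;2;10m[48;2;11;3;23m🬎[38;2;9;2;19m[48;2;94;23;87m🬝[0m
[38;2;4;2;10m[48;2;5;2;11m🬎[38;2;4;2;10m[48;2;6;2;14m🬎[38;2;4;2;10m[48;2;11;3;23m🬎[38;2;9;2;19m[48;2;98;24;86m🬝[38;2;8;2;18m[48;2;252;215;35m🬎[38;2;57;15;43m[48;2;254;249;49m🬎[38;2;9;2;20m[48;2;253;237;44m🬂[38;2;43;10;64m[48;2;242;195;50m🬡[38;2;248;214;44m[48;2;12;3;23m🬎[38;2;253;234;43m[48;2;49;12;37m🬆[0m
[38;2;11;3;23m[48;2;248;213;44m🬂[38;2;80;19;73m[48;2;253;234;43m🬡[38;2;253;229;41m[48;2;21;5;38m🬎[38;2;252;220;37m[48;2;35;9;40m🬆[38;2;254;248;48m[48;2;12;3;24m🬂[38;2;225;103;43m[48;2;17;4;29m🬀[38;2;25;6;45m[48;2;6;2;14m🬀[38;2;9;3;19m[48;2;4;2;11m🬀[38;2;5;2;11m[48;2;4;2;10m🬂[38;2;4;2;11m[48;2;4;2;10m🬀[0m
[38;2;15;4;29m[48;2;5;2;12m🬀[38;2;6;2;14m[48;2;4;2;10m🬂[38;2;5;2;11m[48;2;4;2;10m🬂[38;2;4;2;11m[48;2;4;2;10m🬂[38;2;4;2;10m[48;2;4;2;10m [38;2;4;2;10m[48;2;4;2;10m [38;2;4;2;10m[48;2;4;2;10m [38;2;4;2;10m[48;2;4;2;10m [38;2;4;2;10m[48;2;4;2;10m [38;2;4;2;10m[48;2;4;2;10m [0m
</frame>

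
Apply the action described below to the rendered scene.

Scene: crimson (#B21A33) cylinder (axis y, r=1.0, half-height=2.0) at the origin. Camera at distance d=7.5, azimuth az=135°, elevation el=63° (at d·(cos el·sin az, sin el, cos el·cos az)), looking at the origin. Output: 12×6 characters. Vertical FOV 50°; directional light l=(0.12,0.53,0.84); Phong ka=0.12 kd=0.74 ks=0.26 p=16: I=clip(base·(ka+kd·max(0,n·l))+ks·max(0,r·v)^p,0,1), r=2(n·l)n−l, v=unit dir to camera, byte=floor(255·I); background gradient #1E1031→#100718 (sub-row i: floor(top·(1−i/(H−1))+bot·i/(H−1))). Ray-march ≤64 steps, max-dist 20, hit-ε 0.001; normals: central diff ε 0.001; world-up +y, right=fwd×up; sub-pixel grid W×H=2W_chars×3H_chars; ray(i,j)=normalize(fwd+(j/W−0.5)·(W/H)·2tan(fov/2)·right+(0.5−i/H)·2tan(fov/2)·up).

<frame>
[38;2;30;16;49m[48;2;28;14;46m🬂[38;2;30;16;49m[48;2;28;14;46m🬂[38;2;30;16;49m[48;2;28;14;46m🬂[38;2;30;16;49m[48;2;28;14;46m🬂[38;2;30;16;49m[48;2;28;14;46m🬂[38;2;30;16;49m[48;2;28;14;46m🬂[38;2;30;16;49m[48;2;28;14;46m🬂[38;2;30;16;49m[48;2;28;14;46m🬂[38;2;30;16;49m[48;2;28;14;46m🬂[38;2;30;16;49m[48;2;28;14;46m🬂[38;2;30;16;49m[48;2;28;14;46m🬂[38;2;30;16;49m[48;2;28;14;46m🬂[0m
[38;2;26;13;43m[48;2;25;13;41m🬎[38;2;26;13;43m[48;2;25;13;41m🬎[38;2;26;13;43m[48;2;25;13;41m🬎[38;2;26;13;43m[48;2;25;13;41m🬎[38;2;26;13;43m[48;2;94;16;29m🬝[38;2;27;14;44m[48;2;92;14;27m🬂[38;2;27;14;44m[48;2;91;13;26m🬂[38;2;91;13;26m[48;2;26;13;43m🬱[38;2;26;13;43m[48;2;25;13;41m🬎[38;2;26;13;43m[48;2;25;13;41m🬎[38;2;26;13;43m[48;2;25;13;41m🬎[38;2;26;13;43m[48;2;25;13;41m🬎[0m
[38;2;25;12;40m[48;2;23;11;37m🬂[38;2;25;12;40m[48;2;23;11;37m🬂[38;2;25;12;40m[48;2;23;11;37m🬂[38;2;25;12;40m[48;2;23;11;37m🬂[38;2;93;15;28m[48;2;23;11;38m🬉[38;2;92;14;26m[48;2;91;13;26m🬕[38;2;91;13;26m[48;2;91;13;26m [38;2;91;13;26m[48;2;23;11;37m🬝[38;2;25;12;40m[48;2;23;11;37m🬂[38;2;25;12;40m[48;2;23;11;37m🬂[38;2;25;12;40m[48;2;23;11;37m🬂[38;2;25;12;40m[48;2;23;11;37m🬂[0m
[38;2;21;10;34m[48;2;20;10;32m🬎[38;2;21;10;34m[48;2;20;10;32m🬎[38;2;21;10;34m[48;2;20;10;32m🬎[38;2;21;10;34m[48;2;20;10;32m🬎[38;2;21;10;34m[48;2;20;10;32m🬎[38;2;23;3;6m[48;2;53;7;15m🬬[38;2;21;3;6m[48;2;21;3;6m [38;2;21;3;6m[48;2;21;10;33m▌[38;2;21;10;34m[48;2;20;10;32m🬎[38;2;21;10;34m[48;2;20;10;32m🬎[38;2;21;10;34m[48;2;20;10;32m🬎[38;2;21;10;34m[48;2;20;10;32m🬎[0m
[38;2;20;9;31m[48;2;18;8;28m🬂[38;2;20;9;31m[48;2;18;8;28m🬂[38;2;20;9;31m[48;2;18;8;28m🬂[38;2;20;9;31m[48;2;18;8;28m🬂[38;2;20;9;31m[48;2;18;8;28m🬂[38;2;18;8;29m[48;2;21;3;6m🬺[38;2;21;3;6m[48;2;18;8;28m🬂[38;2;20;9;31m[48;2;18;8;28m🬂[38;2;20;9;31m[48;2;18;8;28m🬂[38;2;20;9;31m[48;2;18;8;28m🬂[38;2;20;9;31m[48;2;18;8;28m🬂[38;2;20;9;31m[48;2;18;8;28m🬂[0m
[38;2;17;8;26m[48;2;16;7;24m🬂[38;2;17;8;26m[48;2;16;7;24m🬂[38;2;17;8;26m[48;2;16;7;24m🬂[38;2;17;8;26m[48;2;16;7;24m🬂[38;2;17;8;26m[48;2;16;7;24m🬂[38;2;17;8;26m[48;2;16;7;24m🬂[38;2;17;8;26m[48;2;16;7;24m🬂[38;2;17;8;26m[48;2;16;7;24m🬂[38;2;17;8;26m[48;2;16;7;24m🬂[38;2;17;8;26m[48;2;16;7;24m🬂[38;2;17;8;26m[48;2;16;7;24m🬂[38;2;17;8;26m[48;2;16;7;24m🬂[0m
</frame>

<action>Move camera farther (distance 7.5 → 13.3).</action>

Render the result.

<frame>
[38;2;30;16;49m[48;2;28;14;46m🬂[38;2;30;16;49m[48;2;28;14;46m🬂[38;2;30;16;49m[48;2;28;14;46m🬂[38;2;30;16;49m[48;2;28;14;46m🬂[38;2;30;16;49m[48;2;28;14;46m🬂[38;2;30;16;49m[48;2;28;14;46m🬂[38;2;30;16;49m[48;2;28;14;46m🬂[38;2;30;16;49m[48;2;28;14;46m🬂[38;2;30;16;49m[48;2;28;14;46m🬂[38;2;30;16;49m[48;2;28;14;46m🬂[38;2;30;16;49m[48;2;28;14;46m🬂[38;2;30;16;49m[48;2;28;14;46m🬂[0m
[38;2;26;13;43m[48;2;25;13;41m🬎[38;2;26;13;43m[48;2;25;13;41m🬎[38;2;26;13;43m[48;2;25;13;41m🬎[38;2;26;13;43m[48;2;25;13;41m🬎[38;2;26;13;43m[48;2;25;13;41m🬎[38;2;26;13;43m[48;2;25;13;41m🬎[38;2;26;13;43m[48;2;25;13;41m🬎[38;2;26;13;43m[48;2;25;13;41m🬎[38;2;26;13;43m[48;2;25;13;41m🬎[38;2;26;13;43m[48;2;25;13;41m🬎[38;2;26;13;43m[48;2;25;13;41m🬎[38;2;26;13;43m[48;2;25;13;41m🬎[0m
[38;2;25;12;40m[48;2;23;11;37m🬂[38;2;25;12;40m[48;2;23;11;37m🬂[38;2;25;12;40m[48;2;23;11;37m🬂[38;2;25;12;40m[48;2;23;11;37m🬂[38;2;25;12;40m[48;2;23;11;37m🬂[38;2;91;13;26m[48;2;24;11;38m🬦[38;2;25;12;40m[48;2;91;13;26m🬂[38;2;25;12;40m[48;2;23;11;37m🬂[38;2;25;12;40m[48;2;23;11;37m🬂[38;2;25;12;40m[48;2;23;11;37m🬂[38;2;25;12;40m[48;2;23;11;37m🬂[38;2;25;12;40m[48;2;23;11;37m🬂[0m
[38;2;21;10;34m[48;2;20;10;32m🬎[38;2;21;10;34m[48;2;20;10;32m🬎[38;2;21;10;34m[48;2;20;10;32m🬎[38;2;21;10;34m[48;2;20;10;32m🬎[38;2;21;10;34m[48;2;20;10;32m🬎[38;2;20;10;33m[48;2;26;3;7m🬲[38;2;21;3;6m[48;2;20;10;32m🬝[38;2;21;10;34m[48;2;20;10;32m🬎[38;2;21;10;34m[48;2;20;10;32m🬎[38;2;21;10;34m[48;2;20;10;32m🬎[38;2;21;10;34m[48;2;20;10;32m🬎[38;2;21;10;34m[48;2;20;10;32m🬎[0m
[38;2;20;9;31m[48;2;18;8;28m🬂[38;2;20;9;31m[48;2;18;8;28m🬂[38;2;20;9;31m[48;2;18;8;28m🬂[38;2;20;9;31m[48;2;18;8;28m🬂[38;2;20;9;31m[48;2;18;8;28m🬂[38;2;20;9;31m[48;2;18;8;28m🬂[38;2;20;9;31m[48;2;18;8;28m🬂[38;2;20;9;31m[48;2;18;8;28m🬂[38;2;20;9;31m[48;2;18;8;28m🬂[38;2;20;9;31m[48;2;18;8;28m🬂[38;2;20;9;31m[48;2;18;8;28m🬂[38;2;20;9;31m[48;2;18;8;28m🬂[0m
[38;2;17;8;26m[48;2;16;7;24m🬂[38;2;17;8;26m[48;2;16;7;24m🬂[38;2;17;8;26m[48;2;16;7;24m🬂[38;2;17;8;26m[48;2;16;7;24m🬂[38;2;17;8;26m[48;2;16;7;24m🬂[38;2;17;8;26m[48;2;16;7;24m🬂[38;2;17;8;26m[48;2;16;7;24m🬂[38;2;17;8;26m[48;2;16;7;24m🬂[38;2;17;8;26m[48;2;16;7;24m🬂[38;2;17;8;26m[48;2;16;7;24m🬂[38;2;17;8;26m[48;2;16;7;24m🬂[38;2;17;8;26m[48;2;16;7;24m🬂[0m
</frame>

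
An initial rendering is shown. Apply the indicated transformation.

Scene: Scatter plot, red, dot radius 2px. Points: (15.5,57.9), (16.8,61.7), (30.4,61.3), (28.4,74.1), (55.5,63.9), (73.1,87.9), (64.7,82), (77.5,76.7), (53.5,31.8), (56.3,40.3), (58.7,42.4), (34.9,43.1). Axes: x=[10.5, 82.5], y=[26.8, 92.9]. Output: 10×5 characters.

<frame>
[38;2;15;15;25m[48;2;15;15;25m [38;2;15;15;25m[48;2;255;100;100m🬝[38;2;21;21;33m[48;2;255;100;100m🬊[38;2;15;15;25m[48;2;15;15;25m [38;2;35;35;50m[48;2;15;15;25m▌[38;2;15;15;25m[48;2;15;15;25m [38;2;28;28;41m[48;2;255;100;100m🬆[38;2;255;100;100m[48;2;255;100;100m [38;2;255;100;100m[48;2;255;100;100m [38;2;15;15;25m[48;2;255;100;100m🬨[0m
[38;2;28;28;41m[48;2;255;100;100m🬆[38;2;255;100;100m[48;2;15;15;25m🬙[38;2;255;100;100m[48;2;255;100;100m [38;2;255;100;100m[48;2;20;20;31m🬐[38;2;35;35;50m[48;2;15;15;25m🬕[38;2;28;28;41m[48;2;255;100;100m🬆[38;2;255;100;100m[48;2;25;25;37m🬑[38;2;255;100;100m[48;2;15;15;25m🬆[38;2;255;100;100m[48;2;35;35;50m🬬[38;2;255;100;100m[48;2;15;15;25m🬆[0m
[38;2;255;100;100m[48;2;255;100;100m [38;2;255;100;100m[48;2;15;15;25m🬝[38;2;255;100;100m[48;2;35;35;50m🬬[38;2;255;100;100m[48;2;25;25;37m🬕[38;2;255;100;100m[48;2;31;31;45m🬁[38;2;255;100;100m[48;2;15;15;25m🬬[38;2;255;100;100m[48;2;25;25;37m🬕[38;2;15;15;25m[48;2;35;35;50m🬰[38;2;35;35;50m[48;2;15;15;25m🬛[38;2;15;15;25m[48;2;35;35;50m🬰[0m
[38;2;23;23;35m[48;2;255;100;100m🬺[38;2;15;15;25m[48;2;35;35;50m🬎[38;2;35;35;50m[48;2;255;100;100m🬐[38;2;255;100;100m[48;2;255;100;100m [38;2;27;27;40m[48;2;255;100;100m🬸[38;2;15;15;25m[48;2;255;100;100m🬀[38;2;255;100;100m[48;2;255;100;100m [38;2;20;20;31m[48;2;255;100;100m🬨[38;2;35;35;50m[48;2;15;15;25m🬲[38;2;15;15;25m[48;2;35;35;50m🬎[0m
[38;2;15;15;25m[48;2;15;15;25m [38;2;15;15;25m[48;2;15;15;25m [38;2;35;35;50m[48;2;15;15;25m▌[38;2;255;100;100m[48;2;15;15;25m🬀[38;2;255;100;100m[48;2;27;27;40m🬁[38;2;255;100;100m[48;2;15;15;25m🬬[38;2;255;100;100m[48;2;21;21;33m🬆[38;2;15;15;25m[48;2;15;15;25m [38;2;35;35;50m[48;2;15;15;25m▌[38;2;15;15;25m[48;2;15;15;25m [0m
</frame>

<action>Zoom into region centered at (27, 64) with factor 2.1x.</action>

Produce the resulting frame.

<frame>
[38;2;15;15;25m[48;2;15;15;25m [38;2;15;15;25m[48;2;15;15;25m [38;2;35;35;50m[48;2;15;15;25m▌[38;2;15;15;25m[48;2;15;15;25m [38;2;28;28;41m[48;2;255;100;100m🬆[38;2;255;100;100m[48;2;15;15;25m🬺[38;2;23;23;35m[48;2;255;100;100m🬬[38;2;15;15;25m[48;2;15;15;25m [38;2;35;35;50m[48;2;15;15;25m▌[38;2;15;15;25m[48;2;15;15;25m [0m
[38;2;35;35;50m[48;2;15;15;25m🬂[38;2;35;35;50m[48;2;15;15;25m🬂[38;2;35;35;50m[48;2;15;15;25m🬕[38;2;35;35;50m[48;2;15;15;25m🬂[38;2;255;100;100m[48;2;27;27;40m🬁[38;2;255;100;100m[48;2;15;15;25m🬆[38;2;35;35;50m[48;2;15;15;25m🬕[38;2;35;35;50m[48;2;15;15;25m🬂[38;2;35;35;50m[48;2;15;15;25m🬕[38;2;35;35;50m[48;2;15;15;25m🬂[0m
[38;2;23;23;35m[48;2;255;100;100m🬝[38;2;15;15;25m[48;2;255;100;100m🬀[38;2;28;28;41m[48;2;255;100;100m🬊[38;2;15;15;25m[48;2;35;35;50m🬰[38;2;31;31;45m[48;2;255;100;100m🬝[38;2;15;15;25m[48;2;255;100;100m🬀[38;2;28;28;41m[48;2;255;100;100m🬊[38;2;15;15;25m[48;2;35;35;50m🬰[38;2;35;35;50m[48;2;15;15;25m🬛[38;2;15;15;25m[48;2;35;35;50m🬰[0m
[38;2;23;23;35m[48;2;255;100;100m🬺[38;2;255;100;100m[48;2;35;35;50m🬬[38;2;255;100;100m[48;2;28;28;41m🬆[38;2;15;15;25m[48;2;35;35;50m🬎[38;2;35;35;50m[48;2;15;15;25m🬲[38;2;255;100;100m[48;2;28;28;41m🬊[38;2;255;100;100m[48;2;27;27;40m🬀[38;2;15;15;25m[48;2;35;35;50m🬎[38;2;35;35;50m[48;2;15;15;25m🬲[38;2;15;15;25m[48;2;35;35;50m🬎[0m
[38;2;15;15;25m[48;2;15;15;25m [38;2;15;15;25m[48;2;15;15;25m [38;2;35;35;50m[48;2;15;15;25m▌[38;2;15;15;25m[48;2;15;15;25m [38;2;35;35;50m[48;2;15;15;25m▌[38;2;15;15;25m[48;2;15;15;25m [38;2;35;35;50m[48;2;15;15;25m▌[38;2;15;15;25m[48;2;15;15;25m [38;2;35;35;50m[48;2;15;15;25m▌[38;2;15;15;25m[48;2;15;15;25m [0m
</frame>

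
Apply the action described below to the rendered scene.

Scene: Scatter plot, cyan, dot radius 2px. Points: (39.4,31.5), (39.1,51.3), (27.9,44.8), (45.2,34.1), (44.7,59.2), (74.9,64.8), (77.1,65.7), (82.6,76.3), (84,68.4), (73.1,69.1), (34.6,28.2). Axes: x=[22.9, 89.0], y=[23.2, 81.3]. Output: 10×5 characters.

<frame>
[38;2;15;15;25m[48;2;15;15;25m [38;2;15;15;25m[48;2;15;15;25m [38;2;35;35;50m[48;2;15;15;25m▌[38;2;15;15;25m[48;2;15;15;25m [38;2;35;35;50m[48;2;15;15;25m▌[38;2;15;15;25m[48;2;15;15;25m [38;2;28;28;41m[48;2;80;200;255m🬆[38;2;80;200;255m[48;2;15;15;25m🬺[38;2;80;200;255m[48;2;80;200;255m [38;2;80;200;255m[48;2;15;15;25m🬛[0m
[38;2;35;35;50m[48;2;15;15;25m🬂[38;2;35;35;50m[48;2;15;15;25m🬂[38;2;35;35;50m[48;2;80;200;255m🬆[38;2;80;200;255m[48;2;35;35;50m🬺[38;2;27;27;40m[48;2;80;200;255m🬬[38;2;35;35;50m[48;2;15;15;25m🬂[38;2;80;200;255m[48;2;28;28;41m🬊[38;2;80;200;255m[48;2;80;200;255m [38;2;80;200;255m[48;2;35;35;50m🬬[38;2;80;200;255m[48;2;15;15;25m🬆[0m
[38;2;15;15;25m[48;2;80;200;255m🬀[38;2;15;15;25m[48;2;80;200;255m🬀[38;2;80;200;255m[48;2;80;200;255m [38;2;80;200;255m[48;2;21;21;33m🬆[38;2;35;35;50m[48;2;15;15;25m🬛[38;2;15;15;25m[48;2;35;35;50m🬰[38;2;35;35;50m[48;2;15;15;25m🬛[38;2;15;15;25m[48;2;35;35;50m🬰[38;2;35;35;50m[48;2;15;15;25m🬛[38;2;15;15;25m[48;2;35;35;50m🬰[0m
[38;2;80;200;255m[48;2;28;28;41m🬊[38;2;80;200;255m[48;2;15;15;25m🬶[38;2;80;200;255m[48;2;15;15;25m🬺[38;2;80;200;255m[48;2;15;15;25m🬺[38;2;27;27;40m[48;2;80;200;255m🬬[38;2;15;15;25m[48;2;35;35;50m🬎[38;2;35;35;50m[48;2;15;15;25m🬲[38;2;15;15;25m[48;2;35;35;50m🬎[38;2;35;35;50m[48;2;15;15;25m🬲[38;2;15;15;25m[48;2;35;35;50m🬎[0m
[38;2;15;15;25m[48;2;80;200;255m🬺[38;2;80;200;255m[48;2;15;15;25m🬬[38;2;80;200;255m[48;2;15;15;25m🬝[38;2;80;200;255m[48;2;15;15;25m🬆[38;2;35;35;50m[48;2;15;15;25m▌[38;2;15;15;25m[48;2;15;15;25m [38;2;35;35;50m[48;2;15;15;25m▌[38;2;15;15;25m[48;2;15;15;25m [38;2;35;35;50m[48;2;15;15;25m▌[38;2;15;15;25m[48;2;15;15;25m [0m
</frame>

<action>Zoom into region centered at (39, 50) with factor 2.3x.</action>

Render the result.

<frame>
[38;2;15;15;25m[48;2;15;15;25m [38;2;15;15;25m[48;2;15;15;25m [38;2;35;35;50m[48;2;15;15;25m▌[38;2;15;15;25m[48;2;15;15;25m [38;2;35;35;50m[48;2;15;15;25m▌[38;2;15;15;25m[48;2;80;200;255m🬴[38;2;80;200;255m[48;2;80;200;255m [38;2;80;200;255m[48;2;15;15;25m🬛[38;2;35;35;50m[48;2;15;15;25m▌[38;2;15;15;25m[48;2;15;15;25m [0m
[38;2;35;35;50m[48;2;15;15;25m🬂[38;2;35;35;50m[48;2;15;15;25m🬂[38;2;35;35;50m[48;2;15;15;25m🬕[38;2;35;35;50m[48;2;15;15;25m🬂[38;2;35;35;50m[48;2;80;200;255m🬆[38;2;23;23;35m[48;2;80;200;255m🬬[38;2;80;200;255m[48;2;27;27;40m🬁[38;2;35;35;50m[48;2;15;15;25m🬂[38;2;35;35;50m[48;2;15;15;25m🬕[38;2;35;35;50m[48;2;15;15;25m🬂[0m
[38;2;23;23;35m[48;2;80;200;255m🬝[38;2;21;21;33m[48;2;80;200;255m🬊[38;2;35;35;50m[48;2;15;15;25m🬛[38;2;23;23;35m[48;2;80;200;255m🬺[38;2;80;200;255m[48;2;35;35;50m🬬[38;2;80;200;255m[48;2;21;21;33m🬆[38;2;35;35;50m[48;2;15;15;25m🬛[38;2;15;15;25m[48;2;35;35;50m🬰[38;2;35;35;50m[48;2;15;15;25m🬛[38;2;15;15;25m[48;2;35;35;50m🬰[0m
[38;2;80;200;255m[48;2;28;28;41m🬊[38;2;80;200;255m[48;2;35;35;50m🬝[38;2;80;200;255m[48;2;27;27;40m🬀[38;2;15;15;25m[48;2;35;35;50m🬎[38;2;35;35;50m[48;2;15;15;25m🬲[38;2;15;15;25m[48;2;35;35;50m🬎[38;2;35;35;50m[48;2;15;15;25m🬲[38;2;15;15;25m[48;2;35;35;50m🬎[38;2;35;35;50m[48;2;15;15;25m🬲[38;2;15;15;25m[48;2;35;35;50m🬎[0m
[38;2;15;15;25m[48;2;15;15;25m [38;2;15;15;25m[48;2;15;15;25m [38;2;35;35;50m[48;2;15;15;25m▌[38;2;15;15;25m[48;2;15;15;25m [38;2;35;35;50m[48;2;15;15;25m▌[38;2;15;15;25m[48;2;15;15;25m [38;2;35;35;50m[48;2;15;15;25m▌[38;2;15;15;25m[48;2;15;15;25m [38;2;35;35;50m[48;2;15;15;25m▌[38;2;15;15;25m[48;2;15;15;25m [0m
</frame>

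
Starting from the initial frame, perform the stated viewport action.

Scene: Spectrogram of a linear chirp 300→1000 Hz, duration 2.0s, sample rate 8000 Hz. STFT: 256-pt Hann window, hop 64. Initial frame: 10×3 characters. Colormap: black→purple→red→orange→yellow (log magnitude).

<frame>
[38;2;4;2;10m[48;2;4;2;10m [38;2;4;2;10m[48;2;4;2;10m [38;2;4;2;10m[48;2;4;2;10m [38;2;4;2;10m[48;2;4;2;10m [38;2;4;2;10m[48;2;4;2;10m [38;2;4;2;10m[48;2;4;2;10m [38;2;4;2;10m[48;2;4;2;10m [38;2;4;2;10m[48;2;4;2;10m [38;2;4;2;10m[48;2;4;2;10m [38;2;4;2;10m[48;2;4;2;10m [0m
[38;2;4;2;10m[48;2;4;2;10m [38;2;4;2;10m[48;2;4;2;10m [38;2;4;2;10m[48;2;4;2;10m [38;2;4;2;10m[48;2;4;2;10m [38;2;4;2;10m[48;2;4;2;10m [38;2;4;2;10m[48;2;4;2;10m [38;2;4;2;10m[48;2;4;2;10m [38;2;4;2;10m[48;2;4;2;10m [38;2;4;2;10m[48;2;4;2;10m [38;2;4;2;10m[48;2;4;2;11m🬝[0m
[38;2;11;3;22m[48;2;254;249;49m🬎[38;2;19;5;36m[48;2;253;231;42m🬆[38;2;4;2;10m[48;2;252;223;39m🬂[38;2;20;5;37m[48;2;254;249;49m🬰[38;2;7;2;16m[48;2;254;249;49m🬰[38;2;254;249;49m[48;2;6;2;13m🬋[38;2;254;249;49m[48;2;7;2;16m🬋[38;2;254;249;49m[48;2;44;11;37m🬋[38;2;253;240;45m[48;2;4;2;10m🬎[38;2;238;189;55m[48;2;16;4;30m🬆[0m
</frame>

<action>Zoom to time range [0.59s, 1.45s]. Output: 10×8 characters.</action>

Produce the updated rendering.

<frame>
[38;2;4;2;10m[48;2;4;2;10m [38;2;4;2;10m[48;2;4;2;10m [38;2;4;2;10m[48;2;4;2;10m [38;2;4;2;10m[48;2;4;2;10m [38;2;4;2;10m[48;2;4;2;10m [38;2;4;2;10m[48;2;4;2;10m [38;2;4;2;10m[48;2;4;2;10m [38;2;4;2;10m[48;2;4;2;10m [38;2;4;2;10m[48;2;4;2;10m [38;2;4;2;10m[48;2;4;2;10m [0m
[38;2;4;2;10m[48;2;4;2;10m [38;2;4;2;10m[48;2;4;2;10m [38;2;4;2;10m[48;2;4;2;10m [38;2;4;2;10m[48;2;4;2;10m [38;2;4;2;10m[48;2;4;2;10m [38;2;4;2;10m[48;2;4;2;10m [38;2;4;2;10m[48;2;4;2;10m [38;2;4;2;10m[48;2;4;2;10m [38;2;4;2;10m[48;2;4;2;10m [38;2;4;2;10m[48;2;4;2;10m [0m
[38;2;4;2;10m[48;2;4;2;10m [38;2;4;2;10m[48;2;4;2;10m [38;2;4;2;10m[48;2;4;2;10m [38;2;4;2;10m[48;2;4;2;10m [38;2;4;2;10m[48;2;4;2;10m [38;2;4;2;10m[48;2;4;2;10m [38;2;4;2;10m[48;2;4;2;10m [38;2;4;2;10m[48;2;4;2;10m [38;2;4;2;10m[48;2;4;2;10m [38;2;4;2;10m[48;2;4;2;10m [0m
[38;2;4;2;10m[48;2;4;2;10m [38;2;4;2;10m[48;2;4;2;10m [38;2;4;2;10m[48;2;4;2;10m [38;2;4;2;10m[48;2;4;2;10m [38;2;4;2;10m[48;2;4;2;10m [38;2;4;2;10m[48;2;4;2;10m [38;2;4;2;10m[48;2;4;2;10m [38;2;4;2;10m[48;2;4;2;10m [38;2;4;2;10m[48;2;4;2;10m [38;2;4;2;10m[48;2;4;2;10m [0m
[38;2;4;2;10m[48;2;4;2;10m [38;2;4;2;10m[48;2;4;2;10m [38;2;4;2;10m[48;2;4;2;10m [38;2;4;2;10m[48;2;4;2;10m [38;2;4;2;10m[48;2;4;2;10m [38;2;4;2;10m[48;2;4;2;10m [38;2;4;2;10m[48;2;4;2;10m [38;2;4;2;10m[48;2;4;2;10m [38;2;4;2;10m[48;2;4;2;10m [38;2;4;2;10m[48;2;4;2;10m [0m
[38;2;4;2;10m[48;2;4;2;10m [38;2;4;2;10m[48;2;4;2;10m [38;2;4;2;10m[48;2;4;2;10m [38;2;4;2;10m[48;2;4;2;10m [38;2;4;2;10m[48;2;4;2;11m🬎[38;2;4;2;10m[48;2;4;2;11m🬎[38;2;4;2;10m[48;2;5;2;11m🬝[38;2;4;2;10m[48;2;5;2;12m🬝[38;2;4;2;10m[48;2;6;2;13m🬝[38;2;4;2;10m[48;2;6;2;14m🬎[0m
[38;2;6;2;14m[48;2;254;247;48m🬎[38;2;8;2;18m[48;2;254;247;49m🬎[38;2;14;4;27m[48;2;254;248;49m🬎[38;2;28;6;49m[48;2;254;249;49m🬎[38;2;7;2;15m[48;2;241;183;45m🬂[38;2;8;2;18m[48;2;253;239;45m🬂[38;2;11;3;22m[48;2;250;209;37m🬂[38;2;45;10;61m[48;2;254;247;48m🬰[38;2;32;7;57m[48;2;254;248;49m🬰[38;2;243;198;48m[48;2;28;6;50m🬍[0m
[38;2;233;119;33m[48;2;22;6;27m🬀[38;2;42;9;74m[48;2;4;2;11m🬂[38;2;22;5;40m[48;2;4;2;11m🬂[38;2;13;3;25m[48;2;4;2;10m🬂[38;2;9;3;19m[48;2;4;2;10m🬂[38;2;6;2;14m[48;2;4;2;10m🬂[38;2;5;2;12m[48;2;4;2;10m🬂[38;2;5;2;11m[48;2;4;2;10m🬂[38;2;5;2;11m[48;2;4;2;10m🬂[38;2;4;2;11m[48;2;4;2;10m🬂[0m
</frame>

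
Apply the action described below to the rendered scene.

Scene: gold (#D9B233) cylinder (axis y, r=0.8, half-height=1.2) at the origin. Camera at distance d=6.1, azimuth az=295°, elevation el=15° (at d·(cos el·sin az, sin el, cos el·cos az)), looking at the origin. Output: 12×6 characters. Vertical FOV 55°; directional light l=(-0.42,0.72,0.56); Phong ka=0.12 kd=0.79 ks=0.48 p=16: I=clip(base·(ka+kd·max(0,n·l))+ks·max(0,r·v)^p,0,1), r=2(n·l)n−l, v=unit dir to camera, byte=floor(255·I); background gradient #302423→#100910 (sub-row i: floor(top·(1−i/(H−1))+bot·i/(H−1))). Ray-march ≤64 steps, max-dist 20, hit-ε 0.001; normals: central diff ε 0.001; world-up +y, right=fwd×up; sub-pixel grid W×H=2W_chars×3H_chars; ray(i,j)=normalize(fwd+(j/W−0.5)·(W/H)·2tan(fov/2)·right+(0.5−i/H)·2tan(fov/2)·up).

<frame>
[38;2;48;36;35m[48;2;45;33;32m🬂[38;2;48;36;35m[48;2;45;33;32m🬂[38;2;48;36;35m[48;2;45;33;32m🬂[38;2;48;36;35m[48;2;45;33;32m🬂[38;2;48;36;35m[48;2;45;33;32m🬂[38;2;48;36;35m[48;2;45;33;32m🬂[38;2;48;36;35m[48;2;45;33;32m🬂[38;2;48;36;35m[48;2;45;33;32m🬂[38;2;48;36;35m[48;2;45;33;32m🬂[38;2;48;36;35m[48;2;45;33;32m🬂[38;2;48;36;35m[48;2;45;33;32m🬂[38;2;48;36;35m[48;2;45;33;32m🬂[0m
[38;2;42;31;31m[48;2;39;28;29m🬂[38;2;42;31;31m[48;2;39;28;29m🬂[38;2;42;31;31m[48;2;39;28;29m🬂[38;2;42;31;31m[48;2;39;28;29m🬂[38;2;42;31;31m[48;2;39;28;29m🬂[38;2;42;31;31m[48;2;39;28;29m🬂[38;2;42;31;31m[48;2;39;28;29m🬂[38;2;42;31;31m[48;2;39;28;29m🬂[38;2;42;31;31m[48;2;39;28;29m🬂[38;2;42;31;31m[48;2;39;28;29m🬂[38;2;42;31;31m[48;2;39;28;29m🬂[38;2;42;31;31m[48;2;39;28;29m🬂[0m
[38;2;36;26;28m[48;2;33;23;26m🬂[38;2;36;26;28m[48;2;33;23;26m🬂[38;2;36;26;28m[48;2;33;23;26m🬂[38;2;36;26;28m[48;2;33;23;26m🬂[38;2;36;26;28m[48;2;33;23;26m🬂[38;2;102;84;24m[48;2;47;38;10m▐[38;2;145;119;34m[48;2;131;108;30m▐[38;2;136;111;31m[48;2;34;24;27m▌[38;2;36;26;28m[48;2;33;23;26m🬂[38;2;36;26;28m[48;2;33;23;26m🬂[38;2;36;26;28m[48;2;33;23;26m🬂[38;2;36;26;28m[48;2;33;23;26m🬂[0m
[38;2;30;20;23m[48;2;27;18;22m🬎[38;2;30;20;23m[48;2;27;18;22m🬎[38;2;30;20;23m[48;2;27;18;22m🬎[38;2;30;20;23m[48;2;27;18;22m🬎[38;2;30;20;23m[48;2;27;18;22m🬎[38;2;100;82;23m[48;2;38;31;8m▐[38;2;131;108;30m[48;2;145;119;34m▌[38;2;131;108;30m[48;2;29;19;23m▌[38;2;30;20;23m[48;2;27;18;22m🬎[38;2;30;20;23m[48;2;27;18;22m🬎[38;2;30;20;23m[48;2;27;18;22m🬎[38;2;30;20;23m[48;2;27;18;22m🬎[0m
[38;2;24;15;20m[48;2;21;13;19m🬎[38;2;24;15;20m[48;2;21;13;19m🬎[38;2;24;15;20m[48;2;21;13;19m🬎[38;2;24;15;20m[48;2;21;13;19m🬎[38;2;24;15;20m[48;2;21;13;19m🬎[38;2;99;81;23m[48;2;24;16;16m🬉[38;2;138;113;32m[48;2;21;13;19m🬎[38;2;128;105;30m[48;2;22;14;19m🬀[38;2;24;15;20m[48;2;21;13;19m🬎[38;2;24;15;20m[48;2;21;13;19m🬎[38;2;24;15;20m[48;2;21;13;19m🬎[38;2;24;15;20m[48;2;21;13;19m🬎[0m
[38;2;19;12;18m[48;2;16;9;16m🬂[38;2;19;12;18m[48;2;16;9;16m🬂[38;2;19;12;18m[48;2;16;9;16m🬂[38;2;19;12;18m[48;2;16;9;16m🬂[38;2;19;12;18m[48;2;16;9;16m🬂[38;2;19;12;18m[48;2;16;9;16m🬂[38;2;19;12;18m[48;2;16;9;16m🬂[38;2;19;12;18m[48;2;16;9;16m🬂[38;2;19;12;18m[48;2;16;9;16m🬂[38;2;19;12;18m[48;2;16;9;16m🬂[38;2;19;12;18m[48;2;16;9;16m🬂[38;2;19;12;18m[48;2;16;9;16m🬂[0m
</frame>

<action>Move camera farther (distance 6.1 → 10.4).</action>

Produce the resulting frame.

<frame>
[38;2;48;36;35m[48;2;45;33;32m🬂[38;2;48;36;35m[48;2;45;33;32m🬂[38;2;48;36;35m[48;2;45;33;32m🬂[38;2;48;36;35m[48;2;45;33;32m🬂[38;2;48;36;35m[48;2;45;33;32m🬂[38;2;48;36;35m[48;2;45;33;32m🬂[38;2;48;36;35m[48;2;45;33;32m🬂[38;2;48;36;35m[48;2;45;33;32m🬂[38;2;48;36;35m[48;2;45;33;32m🬂[38;2;48;36;35m[48;2;45;33;32m🬂[38;2;48;36;35m[48;2;45;33;32m🬂[38;2;48;36;35m[48;2;45;33;32m🬂[0m
[38;2;42;31;31m[48;2;39;28;29m🬂[38;2;42;31;31m[48;2;39;28;29m🬂[38;2;42;31;31m[48;2;39;28;29m🬂[38;2;42;31;31m[48;2;39;28;29m🬂[38;2;42;31;31m[48;2;39;28;29m🬂[38;2;42;31;31m[48;2;39;28;29m🬂[38;2;42;31;31m[48;2;39;28;29m🬂[38;2;42;31;31m[48;2;39;28;29m🬂[38;2;42;31;31m[48;2;39;28;29m🬂[38;2;42;31;31m[48;2;39;28;29m🬂[38;2;42;31;31m[48;2;39;28;29m🬂[38;2;42;31;31m[48;2;39;28;29m🬂[0m
[38;2;36;26;28m[48;2;33;23;26m🬂[38;2;36;26;28m[48;2;33;23;26m🬂[38;2;36;26;28m[48;2;33;23;26m🬂[38;2;36;26;28m[48;2;33;23;26m🬂[38;2;36;26;28m[48;2;33;23;26m🬂[38;2;149;122;35m[48;2;40;30;24m🬇[38;2;36;26;28m[48;2;142;116;33m🬂[38;2;36;26;28m[48;2;33;23;26m🬂[38;2;36;26;28m[48;2;33;23;26m🬂[38;2;36;26;28m[48;2;33;23;26m🬂[38;2;36;26;28m[48;2;33;23;26m🬂[38;2;36;26;28m[48;2;33;23;26m🬂[0m
[38;2;30;20;23m[48;2;27;18;22m🬎[38;2;30;20;23m[48;2;27;18;22m🬎[38;2;30;20;23m[48;2;27;18;22m🬎[38;2;30;20;23m[48;2;27;18;22m🬎[38;2;30;20;23m[48;2;27;18;22m🬎[38;2;58;47;13m[48;2;29;19;23m▐[38;2;131;108;30m[48;2;139;114;32m▌[38;2;30;20;23m[48;2;27;18;22m🬎[38;2;30;20;23m[48;2;27;18;22m🬎[38;2;30;20;23m[48;2;27;18;22m🬎[38;2;30;20;23m[48;2;27;18;22m🬎[38;2;30;20;23m[48;2;27;18;22m🬎[0m
[38;2;24;15;20m[48;2;21;13;19m🬎[38;2;24;15;20m[48;2;21;13;19m🬎[38;2;24;15;20m[48;2;21;13;19m🬎[38;2;24;15;20m[48;2;21;13;19m🬎[38;2;24;15;20m[48;2;21;13;19m🬎[38;2;24;15;20m[48;2;21;13;19m🬎[38;2;24;15;20m[48;2;21;13;19m🬎[38;2;24;15;20m[48;2;21;13;19m🬎[38;2;24;15;20m[48;2;21;13;19m🬎[38;2;24;15;20m[48;2;21;13;19m🬎[38;2;24;15;20m[48;2;21;13;19m🬎[38;2;24;15;20m[48;2;21;13;19m🬎[0m
[38;2;19;12;18m[48;2;16;9;16m🬂[38;2;19;12;18m[48;2;16;9;16m🬂[38;2;19;12;18m[48;2;16;9;16m🬂[38;2;19;12;18m[48;2;16;9;16m🬂[38;2;19;12;18m[48;2;16;9;16m🬂[38;2;19;12;18m[48;2;16;9;16m🬂[38;2;19;12;18m[48;2;16;9;16m🬂[38;2;19;12;18m[48;2;16;9;16m🬂[38;2;19;12;18m[48;2;16;9;16m🬂[38;2;19;12;18m[48;2;16;9;16m🬂[38;2;19;12;18m[48;2;16;9;16m🬂[38;2;19;12;18m[48;2;16;9;16m🬂[0m
</frame>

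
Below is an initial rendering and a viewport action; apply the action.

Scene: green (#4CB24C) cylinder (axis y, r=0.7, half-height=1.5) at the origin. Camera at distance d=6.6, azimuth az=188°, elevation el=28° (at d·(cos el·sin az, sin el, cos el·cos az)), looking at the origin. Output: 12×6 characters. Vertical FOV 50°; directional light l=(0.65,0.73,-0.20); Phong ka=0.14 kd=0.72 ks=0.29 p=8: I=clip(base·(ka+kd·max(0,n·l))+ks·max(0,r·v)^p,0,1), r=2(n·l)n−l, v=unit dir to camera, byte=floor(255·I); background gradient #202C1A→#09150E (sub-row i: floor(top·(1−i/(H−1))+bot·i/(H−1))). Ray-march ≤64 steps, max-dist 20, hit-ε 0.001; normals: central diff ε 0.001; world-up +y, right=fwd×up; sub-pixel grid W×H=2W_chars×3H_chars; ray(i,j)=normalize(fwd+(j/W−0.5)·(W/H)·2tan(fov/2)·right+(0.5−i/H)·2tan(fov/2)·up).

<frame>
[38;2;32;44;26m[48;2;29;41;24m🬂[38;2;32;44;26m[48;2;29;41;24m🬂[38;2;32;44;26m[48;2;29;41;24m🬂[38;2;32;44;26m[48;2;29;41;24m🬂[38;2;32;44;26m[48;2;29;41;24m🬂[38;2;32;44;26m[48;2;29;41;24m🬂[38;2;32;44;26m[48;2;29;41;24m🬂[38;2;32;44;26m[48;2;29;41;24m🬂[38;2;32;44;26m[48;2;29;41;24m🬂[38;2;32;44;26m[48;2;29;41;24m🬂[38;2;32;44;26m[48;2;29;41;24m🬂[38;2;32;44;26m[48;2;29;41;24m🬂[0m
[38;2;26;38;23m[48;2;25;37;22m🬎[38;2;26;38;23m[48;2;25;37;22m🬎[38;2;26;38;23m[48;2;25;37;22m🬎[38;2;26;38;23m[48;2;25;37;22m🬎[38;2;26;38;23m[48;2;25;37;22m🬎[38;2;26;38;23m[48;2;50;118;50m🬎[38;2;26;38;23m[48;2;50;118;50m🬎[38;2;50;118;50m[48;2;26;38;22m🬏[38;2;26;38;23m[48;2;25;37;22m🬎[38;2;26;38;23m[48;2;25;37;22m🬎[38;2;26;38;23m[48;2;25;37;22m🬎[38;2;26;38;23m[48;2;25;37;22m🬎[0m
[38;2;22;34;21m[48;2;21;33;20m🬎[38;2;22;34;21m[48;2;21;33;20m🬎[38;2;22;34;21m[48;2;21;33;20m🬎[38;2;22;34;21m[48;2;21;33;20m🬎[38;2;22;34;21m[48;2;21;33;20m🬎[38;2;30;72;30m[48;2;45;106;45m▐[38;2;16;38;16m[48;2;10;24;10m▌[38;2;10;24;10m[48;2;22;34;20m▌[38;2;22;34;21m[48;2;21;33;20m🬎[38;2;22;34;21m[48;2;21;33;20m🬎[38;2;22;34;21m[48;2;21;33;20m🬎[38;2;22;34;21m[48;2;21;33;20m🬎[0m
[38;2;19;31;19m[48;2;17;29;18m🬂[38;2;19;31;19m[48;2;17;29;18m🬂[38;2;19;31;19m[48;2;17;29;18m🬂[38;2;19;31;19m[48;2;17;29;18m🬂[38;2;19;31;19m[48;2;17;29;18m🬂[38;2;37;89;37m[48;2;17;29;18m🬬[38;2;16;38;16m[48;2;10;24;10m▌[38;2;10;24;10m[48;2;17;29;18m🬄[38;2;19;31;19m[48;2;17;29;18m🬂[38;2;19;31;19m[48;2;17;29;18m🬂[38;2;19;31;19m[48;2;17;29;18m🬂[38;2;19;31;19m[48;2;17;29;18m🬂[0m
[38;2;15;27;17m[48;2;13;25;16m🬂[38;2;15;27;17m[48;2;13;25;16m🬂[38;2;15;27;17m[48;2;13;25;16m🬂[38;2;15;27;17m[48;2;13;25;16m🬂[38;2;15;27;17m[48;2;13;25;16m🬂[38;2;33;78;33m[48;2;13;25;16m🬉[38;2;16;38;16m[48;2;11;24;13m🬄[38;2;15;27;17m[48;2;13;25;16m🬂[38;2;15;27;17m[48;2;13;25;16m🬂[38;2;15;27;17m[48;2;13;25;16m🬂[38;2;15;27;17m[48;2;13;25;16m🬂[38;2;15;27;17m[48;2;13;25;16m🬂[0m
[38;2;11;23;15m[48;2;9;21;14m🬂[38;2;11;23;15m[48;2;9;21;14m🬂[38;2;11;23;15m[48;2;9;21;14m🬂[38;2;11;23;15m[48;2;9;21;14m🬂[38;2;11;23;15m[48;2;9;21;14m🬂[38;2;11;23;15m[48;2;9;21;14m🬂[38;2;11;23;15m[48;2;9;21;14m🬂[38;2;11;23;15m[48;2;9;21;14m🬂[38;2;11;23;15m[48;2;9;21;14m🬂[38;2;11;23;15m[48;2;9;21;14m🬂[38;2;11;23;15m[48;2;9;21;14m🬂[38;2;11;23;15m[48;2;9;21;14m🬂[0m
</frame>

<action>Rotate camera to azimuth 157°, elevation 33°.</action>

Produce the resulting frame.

<frame>
[38;2;32;44;26m[48;2;29;41;24m🬂[38;2;32;44;26m[48;2;29;41;24m🬂[38;2;32;44;26m[48;2;29;41;24m🬂[38;2;32;44;26m[48;2;29;41;24m🬂[38;2;32;44;26m[48;2;29;41;24m🬂[38;2;32;44;26m[48;2;29;41;24m🬂[38;2;32;44;26m[48;2;29;41;24m🬂[38;2;32;44;26m[48;2;29;41;24m🬂[38;2;32;44;26m[48;2;29;41;24m🬂[38;2;32;44;26m[48;2;29;41;24m🬂[38;2;32;44;26m[48;2;29;41;24m🬂[38;2;32;44;26m[48;2;29;41;24m🬂[0m
[38;2;26;38;23m[48;2;25;37;22m🬎[38;2;26;38;23m[48;2;25;37;22m🬎[38;2;26;38;23m[48;2;25;37;22m🬎[38;2;26;38;23m[48;2;25;37;22m🬎[38;2;26;38;23m[48;2;25;37;22m🬎[38;2;26;38;23m[48;2;50;118;50m🬎[38;2;26;38;23m[48;2;50;118;50m🬎[38;2;50;118;50m[48;2;26;38;22m🬏[38;2;26;38;23m[48;2;25;37;22m🬎[38;2;26;38;23m[48;2;25;37;22m🬎[38;2;26;38;23m[48;2;25;37;22m🬎[38;2;26;38;23m[48;2;25;37;22m🬎[0m
[38;2;22;34;21m[48;2;21;33;20m🬎[38;2;22;34;21m[48;2;21;33;20m🬎[38;2;22;34;21m[48;2;21;33;20m🬎[38;2;22;34;21m[48;2;21;33;20m🬎[38;2;22;34;21m[48;2;21;33;20m🬎[38;2;46;110;46m[48;2;43;102;43m▌[38;2;34;81;34m[48;2;20;49;20m▌[38;2;10;24;10m[48;2;22;34;20m▌[38;2;22;34;21m[48;2;21;33;20m🬎[38;2;22;34;21m[48;2;21;33;20m🬎[38;2;22;34;21m[48;2;21;33;20m🬎[38;2;22;34;21m[48;2;21;33;20m🬎[0m
[38;2;19;31;19m[48;2;17;29;18m🬂[38;2;19;31;19m[48;2;17;29;18m🬂[38;2;19;31;19m[48;2;17;29;18m🬂[38;2;19;31;19m[48;2;17;29;18m🬂[38;2;19;31;19m[48;2;17;29;18m🬂[38;2;44;105;44m[48;2;17;29;18m🬨[38;2;34;81;34m[48;2;18;44;18m▌[38;2;10;24;10m[48;2;17;29;18m🬀[38;2;19;31;19m[48;2;17;29;18m🬂[38;2;19;31;19m[48;2;17;29;18m🬂[38;2;19;31;19m[48;2;17;29;18m🬂[38;2;19;31;19m[48;2;17;29;18m🬂[0m
[38;2;15;27;17m[48;2;13;25;16m🬂[38;2;15;27;17m[48;2;13;25;16m🬂[38;2;15;27;17m[48;2;13;25;16m🬂[38;2;15;27;17m[48;2;13;25;16m🬂[38;2;15;27;17m[48;2;13;25;16m🬂[38;2;45;106;45m[48;2;13;25;16m🬉[38;2;34;81;34m[48;2;15;32;16m🬄[38;2;15;27;17m[48;2;13;25;16m🬂[38;2;15;27;17m[48;2;13;25;16m🬂[38;2;15;27;17m[48;2;13;25;16m🬂[38;2;15;27;17m[48;2;13;25;16m🬂[38;2;15;27;17m[48;2;13;25;16m🬂[0m
[38;2;11;23;15m[48;2;9;21;14m🬂[38;2;11;23;15m[48;2;9;21;14m🬂[38;2;11;23;15m[48;2;9;21;14m🬂[38;2;11;23;15m[48;2;9;21;14m🬂[38;2;11;23;15m[48;2;9;21;14m🬂[38;2;11;23;15m[48;2;9;21;14m🬂[38;2;11;23;15m[48;2;9;21;14m🬂[38;2;11;23;15m[48;2;9;21;14m🬂[38;2;11;23;15m[48;2;9;21;14m🬂[38;2;11;23;15m[48;2;9;21;14m🬂[38;2;11;23;15m[48;2;9;21;14m🬂[38;2;11;23;15m[48;2;9;21;14m🬂[0m
</frame>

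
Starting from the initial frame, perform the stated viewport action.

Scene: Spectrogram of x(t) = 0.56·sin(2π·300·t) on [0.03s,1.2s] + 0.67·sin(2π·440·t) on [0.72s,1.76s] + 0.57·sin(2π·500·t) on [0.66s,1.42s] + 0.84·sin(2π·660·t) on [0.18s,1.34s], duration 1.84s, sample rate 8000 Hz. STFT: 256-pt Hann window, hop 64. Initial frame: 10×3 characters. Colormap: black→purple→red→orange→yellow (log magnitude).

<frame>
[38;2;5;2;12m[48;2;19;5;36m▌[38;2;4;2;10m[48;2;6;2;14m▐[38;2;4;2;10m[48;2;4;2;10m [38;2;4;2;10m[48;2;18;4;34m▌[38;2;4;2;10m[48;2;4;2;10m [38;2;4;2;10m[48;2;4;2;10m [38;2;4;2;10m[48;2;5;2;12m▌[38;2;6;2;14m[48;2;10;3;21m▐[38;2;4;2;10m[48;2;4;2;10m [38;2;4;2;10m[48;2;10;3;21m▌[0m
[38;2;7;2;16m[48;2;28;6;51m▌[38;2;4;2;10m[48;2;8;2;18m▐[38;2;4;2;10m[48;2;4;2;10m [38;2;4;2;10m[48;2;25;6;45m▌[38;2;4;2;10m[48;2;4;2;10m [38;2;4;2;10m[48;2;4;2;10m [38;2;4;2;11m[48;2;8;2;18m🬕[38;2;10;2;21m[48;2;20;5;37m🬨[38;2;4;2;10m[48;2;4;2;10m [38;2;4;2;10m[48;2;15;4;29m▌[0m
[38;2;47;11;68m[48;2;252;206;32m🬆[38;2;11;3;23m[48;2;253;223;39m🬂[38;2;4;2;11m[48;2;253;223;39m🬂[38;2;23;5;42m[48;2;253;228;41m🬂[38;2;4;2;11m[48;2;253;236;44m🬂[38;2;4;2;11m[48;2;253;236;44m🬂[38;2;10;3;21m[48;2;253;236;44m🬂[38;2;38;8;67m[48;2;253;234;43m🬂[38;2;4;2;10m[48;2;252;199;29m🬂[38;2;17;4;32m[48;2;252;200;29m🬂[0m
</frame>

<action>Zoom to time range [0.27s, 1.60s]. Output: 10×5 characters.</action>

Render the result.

<frame>
[38;2;4;2;10m[48;2;4;2;10m [38;2;4;2;10m[48;2;4;2;10m [38;2;4;2;10m[48;2;6;2;14m▌[38;2;4;2;10m[48;2;17;4;32m▐[38;2;4;2;10m[48;2;4;2;10m [38;2;4;2;10m[48;2;4;2;10m [38;2;4;2;10m[48;2;4;2;10m [38;2;5;2;12m[48;2;4;2;10m▌[38;2;6;2;14m[48;2;10;3;21m▐[38;2;4;2;10m[48;2;4;2;10m [0m
[38;2;4;2;10m[48;2;4;2;10m [38;2;4;2;10m[48;2;4;2;10m [38;2;4;2;10m[48;2;7;2;15m▌[38;2;4;2;11m[48;2;19;5;35m▐[38;2;4;2;10m[48;2;4;2;10m [38;2;4;2;10m[48;2;4;2;10m [38;2;4;2;10m[48;2;4;2;10m [38;2;4;2;10m[48;2;5;2;12m▐[38;2;7;2;15m[48;2;12;3;23m▐[38;2;4;2;10m[48;2;4;2;10m [0m
[38;2;4;2;10m[48;2;4;2;10m [38;2;4;2;10m[48;2;4;2;10m [38;2;4;2;10m[48;2;9;2;19m▌[38;2;4;2;11m[48;2;23;5;42m▐[38;2;4;2;10m[48;2;4;2;10m [38;2;4;2;10m[48;2;4;2;10m [38;2;4;2;10m[48;2;4;2;10m [38;2;4;2;10m[48;2;7;2;15m▐[38;2;9;2;19m[48;2;16;4;31m▐[38;2;4;2;10m[48;2;4;2;10m [0m
[38;2;4;2;10m[48;2;7;2;15m🬎[38;2;4;2;10m[48;2;7;2;15m🬎[38;2;9;3;19m[48;2;35;8;62m🬝[38;2;6;2;14m[48;2;36;8;64m▐[38;2;4;2;10m[48;2;7;2;15m🬎[38;2;4;2;10m[48;2;7;2;15m🬎[38;2;4;2;10m[48;2;7;2;15m🬎[38;2;6;2;13m[48;2;15;4;29m🬨[38;2;25;6;46m[48;2;117;29;85m🬬[38;2;4;2;10m[48;2;4;2;10m [0m
[38;2;253;223;39m[48;2;153;39;83m🬎[38;2;253;223;39m[48;2;153;39;83m🬎[38;2;253;224;39m[48;2;168;43;82m🬎[38;2;253;233;43m[48;2;166;42;82m🬎[38;2;253;236;44m[48;2;153;39;83m🬎[38;2;253;236;44m[48;2;153;39;83m🬎[38;2;253;236;44m[48;2;153;39;83m🬎[38;2;247;210;44m[48;2;4;2;11m🬝[38;2;253;238;45m[48;2;104;28;84m🬌[38;2;253;226;40m[48;2;5;2;12m🬋[0m
</frame>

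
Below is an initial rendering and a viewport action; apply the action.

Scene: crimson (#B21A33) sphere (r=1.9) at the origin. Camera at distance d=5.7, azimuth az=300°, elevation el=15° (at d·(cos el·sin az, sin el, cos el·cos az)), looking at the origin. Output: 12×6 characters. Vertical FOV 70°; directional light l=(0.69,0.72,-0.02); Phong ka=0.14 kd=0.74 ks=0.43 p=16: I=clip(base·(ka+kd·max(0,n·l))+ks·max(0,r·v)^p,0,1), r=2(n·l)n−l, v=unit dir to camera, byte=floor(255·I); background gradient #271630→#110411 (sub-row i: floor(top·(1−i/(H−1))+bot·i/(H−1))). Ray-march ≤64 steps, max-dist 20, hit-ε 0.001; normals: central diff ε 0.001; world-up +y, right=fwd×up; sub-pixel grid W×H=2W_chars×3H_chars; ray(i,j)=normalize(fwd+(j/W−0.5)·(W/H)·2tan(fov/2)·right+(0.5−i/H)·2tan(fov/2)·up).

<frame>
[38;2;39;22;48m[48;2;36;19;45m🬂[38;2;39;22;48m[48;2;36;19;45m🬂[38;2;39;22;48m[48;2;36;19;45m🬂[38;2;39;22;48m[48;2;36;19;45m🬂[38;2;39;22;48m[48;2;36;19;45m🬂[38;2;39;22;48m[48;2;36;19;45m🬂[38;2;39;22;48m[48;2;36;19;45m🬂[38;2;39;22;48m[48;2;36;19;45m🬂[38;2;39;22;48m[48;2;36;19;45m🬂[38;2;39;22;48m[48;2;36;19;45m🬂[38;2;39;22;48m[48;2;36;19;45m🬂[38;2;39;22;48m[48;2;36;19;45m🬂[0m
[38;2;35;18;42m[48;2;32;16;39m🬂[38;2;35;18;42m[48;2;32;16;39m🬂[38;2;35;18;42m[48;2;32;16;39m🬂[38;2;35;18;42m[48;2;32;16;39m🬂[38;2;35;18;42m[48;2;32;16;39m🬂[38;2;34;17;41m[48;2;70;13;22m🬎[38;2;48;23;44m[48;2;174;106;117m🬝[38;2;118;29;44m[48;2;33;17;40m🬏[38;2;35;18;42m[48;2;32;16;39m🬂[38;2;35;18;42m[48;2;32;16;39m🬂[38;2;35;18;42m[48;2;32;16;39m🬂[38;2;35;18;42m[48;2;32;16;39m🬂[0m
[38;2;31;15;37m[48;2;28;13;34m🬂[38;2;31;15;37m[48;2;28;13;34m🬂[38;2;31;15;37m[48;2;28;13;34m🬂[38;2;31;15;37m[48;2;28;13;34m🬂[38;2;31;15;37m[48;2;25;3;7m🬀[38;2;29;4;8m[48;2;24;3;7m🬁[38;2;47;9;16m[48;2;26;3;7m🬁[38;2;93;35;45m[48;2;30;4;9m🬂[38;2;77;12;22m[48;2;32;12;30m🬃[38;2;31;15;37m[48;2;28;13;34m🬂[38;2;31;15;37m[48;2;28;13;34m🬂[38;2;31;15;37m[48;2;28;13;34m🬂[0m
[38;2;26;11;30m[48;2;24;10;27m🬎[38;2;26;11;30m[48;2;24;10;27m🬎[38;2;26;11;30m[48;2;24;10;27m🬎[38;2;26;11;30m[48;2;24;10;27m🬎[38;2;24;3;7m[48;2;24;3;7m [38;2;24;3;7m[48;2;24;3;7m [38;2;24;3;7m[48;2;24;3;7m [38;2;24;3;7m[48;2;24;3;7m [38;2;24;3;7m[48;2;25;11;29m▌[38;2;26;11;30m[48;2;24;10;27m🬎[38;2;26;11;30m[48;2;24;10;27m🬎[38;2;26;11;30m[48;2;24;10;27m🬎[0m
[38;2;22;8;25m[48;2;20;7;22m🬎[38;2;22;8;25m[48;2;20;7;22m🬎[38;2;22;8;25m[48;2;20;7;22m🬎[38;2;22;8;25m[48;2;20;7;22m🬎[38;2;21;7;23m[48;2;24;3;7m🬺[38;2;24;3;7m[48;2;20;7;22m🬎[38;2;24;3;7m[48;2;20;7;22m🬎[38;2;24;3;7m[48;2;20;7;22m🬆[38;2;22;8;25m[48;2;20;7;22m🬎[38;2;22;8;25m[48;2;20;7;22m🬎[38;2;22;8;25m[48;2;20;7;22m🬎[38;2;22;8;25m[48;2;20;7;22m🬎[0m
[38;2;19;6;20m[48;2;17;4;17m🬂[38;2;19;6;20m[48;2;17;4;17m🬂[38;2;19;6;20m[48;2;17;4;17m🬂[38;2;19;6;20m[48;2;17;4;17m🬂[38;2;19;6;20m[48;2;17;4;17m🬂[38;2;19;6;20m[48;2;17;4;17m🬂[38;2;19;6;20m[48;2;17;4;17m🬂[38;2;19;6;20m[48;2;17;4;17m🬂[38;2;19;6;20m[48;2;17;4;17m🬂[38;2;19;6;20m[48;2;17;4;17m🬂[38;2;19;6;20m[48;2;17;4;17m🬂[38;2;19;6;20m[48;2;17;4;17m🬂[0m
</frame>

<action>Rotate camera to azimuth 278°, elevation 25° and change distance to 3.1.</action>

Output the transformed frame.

<frame>
[38;2;39;22;48m[48;2;36;19;45m🬂[38;2;39;22;48m[48;2;36;19;45m🬂[38;2;37;20;46m[48;2;55;8;15m🬝[38;2;38;21;47m[48;2;47;8;15m🬆[38;2;88;28;39m[48;2;48;12;18m🬂[38;2;126;74;83m[48;2;52;18;24m🬂[38;2;158;106;114m[48;2;59;25;30m🬂[38;2;143;87;96m[48;2;65;28;34m🬂[38;2;88;32;41m[48;2;46;16;28m🬌[38;2;38;21;47m[48;2;60;11;19m🬎[38;2;39;22;48m[48;2;36;19;45m🬂[38;2;39;22;48m[48;2;36;19;45m🬂[0m
[38;2;35;18;42m[48;2;32;16;39m🬂[38;2;33;17;40m[48;2;24;3;7m🬝[38;2;35;18;42m[48;2;26;3;7m🬀[38;2;28;4;7m[48;2;24;3;7m🬂[38;2;25;3;7m[48;2;24;3;7m🬂[38;2;25;3;7m[48;2;24;3;7m🬂[38;2;25;3;7m[48;2;24;3;7m🬂[38;2;27;4;8m[48;2;24;3;7m🬂[38;2;32;5;9m[48;2;24;3;7m🬂[38;2;41;6;12m[48;2;26;3;7m🬂[38;2;34;17;41m[48;2;33;4;9m🬊[38;2;35;18;42m[48;2;32;16;39m🬂[0m
[38;2;31;15;37m[48;2;28;13;34m🬂[38;2;29;14;35m[48;2;24;3;7m▌[38;2;24;3;7m[48;2;24;3;7m [38;2;24;3;7m[48;2;24;3;7m [38;2;24;3;7m[48;2;24;3;7m [38;2;24;3;7m[48;2;24;3;7m [38;2;24;3;7m[48;2;24;3;7m [38;2;24;3;7m[48;2;24;3;7m [38;2;24;3;7m[48;2;24;3;7m [38;2;24;3;7m[48;2;24;3;7m [38;2;24;3;7m[48;2;24;3;7m [38;2;31;15;37m[48;2;28;13;34m🬂[0m
[38;2;26;11;30m[48;2;24;10;27m🬎[38;2;25;11;29m[48;2;24;3;7m▌[38;2;24;3;7m[48;2;24;3;7m [38;2;24;3;7m[48;2;24;3;7m [38;2;24;3;7m[48;2;24;3;7m [38;2;24;3;7m[48;2;24;3;7m [38;2;24;3;7m[48;2;24;3;7m [38;2;24;3;7m[48;2;24;3;7m [38;2;24;3;7m[48;2;24;3;7m [38;2;24;3;7m[48;2;24;3;7m [38;2;24;3;7m[48;2;24;3;7m [38;2;26;11;30m[48;2;24;10;27m🬎[0m
[38;2;22;8;25m[48;2;20;7;22m🬎[38;2;21;7;23m[48;2;24;3;7m🬲[38;2;24;3;7m[48;2;24;3;7m [38;2;24;3;7m[48;2;24;3;7m [38;2;24;3;7m[48;2;24;3;7m [38;2;24;3;7m[48;2;24;3;7m [38;2;24;3;7m[48;2;24;3;7m [38;2;24;3;7m[48;2;24;3;7m [38;2;24;3;7m[48;2;24;3;7m [38;2;24;3;7m[48;2;24;3;7m [38;2;24;3;7m[48;2;20;7;22m🬝[38;2;22;8;25m[48;2;20;7;22m🬎[0m
[38;2;19;6;20m[48;2;17;4;17m🬂[38;2;19;6;20m[48;2;17;4;17m🬂[38;2;17;4;18m[48;2;24;3;7m🬲[38;2;24;3;7m[48;2;17;4;17m🬬[38;2;24;3;7m[48;2;24;3;7m [38;2;24;3;7m[48;2;24;3;7m [38;2;24;3;7m[48;2;24;3;7m [38;2;24;3;7m[48;2;24;3;7m [38;2;24;3;7m[48;2;24;3;7m [38;2;24;3;7m[48;2;17;4;17m🬎[38;2;19;6;20m[48;2;17;4;17m🬂[38;2;19;6;20m[48;2;17;4;17m🬂[0m
</frame>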